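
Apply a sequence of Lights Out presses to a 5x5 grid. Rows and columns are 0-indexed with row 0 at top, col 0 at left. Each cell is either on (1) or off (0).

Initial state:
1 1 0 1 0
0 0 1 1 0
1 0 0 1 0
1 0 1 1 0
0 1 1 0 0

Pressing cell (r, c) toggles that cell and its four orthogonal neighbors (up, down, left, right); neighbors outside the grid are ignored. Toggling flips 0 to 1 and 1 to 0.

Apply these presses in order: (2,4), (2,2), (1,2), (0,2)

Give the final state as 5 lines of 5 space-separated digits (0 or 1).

After press 1 at (2,4):
1 1 0 1 0
0 0 1 1 1
1 0 0 0 1
1 0 1 1 1
0 1 1 0 0

After press 2 at (2,2):
1 1 0 1 0
0 0 0 1 1
1 1 1 1 1
1 0 0 1 1
0 1 1 0 0

After press 3 at (1,2):
1 1 1 1 0
0 1 1 0 1
1 1 0 1 1
1 0 0 1 1
0 1 1 0 0

After press 4 at (0,2):
1 0 0 0 0
0 1 0 0 1
1 1 0 1 1
1 0 0 1 1
0 1 1 0 0

Answer: 1 0 0 0 0
0 1 0 0 1
1 1 0 1 1
1 0 0 1 1
0 1 1 0 0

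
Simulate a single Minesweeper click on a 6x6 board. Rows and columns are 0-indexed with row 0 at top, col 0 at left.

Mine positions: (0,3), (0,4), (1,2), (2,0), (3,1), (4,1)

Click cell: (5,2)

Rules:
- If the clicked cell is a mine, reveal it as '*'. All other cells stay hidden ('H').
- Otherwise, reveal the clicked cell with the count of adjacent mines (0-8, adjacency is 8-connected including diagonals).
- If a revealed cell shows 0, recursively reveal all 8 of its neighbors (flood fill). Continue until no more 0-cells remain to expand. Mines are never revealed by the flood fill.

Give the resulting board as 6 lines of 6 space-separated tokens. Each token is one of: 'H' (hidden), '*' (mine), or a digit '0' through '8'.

H H H H H H
H H H H H H
H H H H H H
H H H H H H
H H H H H H
H H 1 H H H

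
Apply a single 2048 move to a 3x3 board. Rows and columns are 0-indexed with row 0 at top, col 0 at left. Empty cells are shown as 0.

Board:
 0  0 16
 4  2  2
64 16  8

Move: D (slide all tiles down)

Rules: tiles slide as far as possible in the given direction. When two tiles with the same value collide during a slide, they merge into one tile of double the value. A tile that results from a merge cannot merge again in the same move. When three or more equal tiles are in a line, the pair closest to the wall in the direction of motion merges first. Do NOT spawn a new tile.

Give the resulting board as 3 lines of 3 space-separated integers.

Answer:  0  0 16
 4  2  2
64 16  8

Derivation:
Slide down:
col 0: [0, 4, 64] -> [0, 4, 64]
col 1: [0, 2, 16] -> [0, 2, 16]
col 2: [16, 2, 8] -> [16, 2, 8]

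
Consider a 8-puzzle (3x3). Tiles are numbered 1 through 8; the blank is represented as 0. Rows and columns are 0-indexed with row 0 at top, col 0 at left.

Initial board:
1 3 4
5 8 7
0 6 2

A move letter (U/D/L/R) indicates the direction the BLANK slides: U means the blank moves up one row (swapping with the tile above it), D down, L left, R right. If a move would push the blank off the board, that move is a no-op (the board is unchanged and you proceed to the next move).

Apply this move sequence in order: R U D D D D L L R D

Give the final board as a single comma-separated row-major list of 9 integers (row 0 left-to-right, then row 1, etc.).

After move 1 (R):
1 3 4
5 8 7
6 0 2

After move 2 (U):
1 3 4
5 0 7
6 8 2

After move 3 (D):
1 3 4
5 8 7
6 0 2

After move 4 (D):
1 3 4
5 8 7
6 0 2

After move 5 (D):
1 3 4
5 8 7
6 0 2

After move 6 (D):
1 3 4
5 8 7
6 0 2

After move 7 (L):
1 3 4
5 8 7
0 6 2

After move 8 (L):
1 3 4
5 8 7
0 6 2

After move 9 (R):
1 3 4
5 8 7
6 0 2

After move 10 (D):
1 3 4
5 8 7
6 0 2

Answer: 1, 3, 4, 5, 8, 7, 6, 0, 2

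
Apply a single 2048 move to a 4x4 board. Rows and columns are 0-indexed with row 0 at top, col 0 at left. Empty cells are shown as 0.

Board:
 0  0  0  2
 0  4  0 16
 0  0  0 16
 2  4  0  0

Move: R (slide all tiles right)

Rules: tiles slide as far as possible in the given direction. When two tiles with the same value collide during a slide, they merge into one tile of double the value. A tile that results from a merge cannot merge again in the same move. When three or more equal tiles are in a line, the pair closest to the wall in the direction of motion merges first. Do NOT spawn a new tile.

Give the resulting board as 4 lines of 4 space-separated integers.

Answer:  0  0  0  2
 0  0  4 16
 0  0  0 16
 0  0  2  4

Derivation:
Slide right:
row 0: [0, 0, 0, 2] -> [0, 0, 0, 2]
row 1: [0, 4, 0, 16] -> [0, 0, 4, 16]
row 2: [0, 0, 0, 16] -> [0, 0, 0, 16]
row 3: [2, 4, 0, 0] -> [0, 0, 2, 4]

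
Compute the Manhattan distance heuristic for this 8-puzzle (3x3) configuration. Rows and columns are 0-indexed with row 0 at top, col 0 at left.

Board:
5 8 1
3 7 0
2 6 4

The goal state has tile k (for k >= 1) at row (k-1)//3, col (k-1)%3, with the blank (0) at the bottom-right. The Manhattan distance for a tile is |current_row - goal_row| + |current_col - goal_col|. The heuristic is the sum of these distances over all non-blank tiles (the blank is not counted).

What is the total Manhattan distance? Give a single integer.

Answer: 19

Derivation:
Tile 5: (0,0)->(1,1) = 2
Tile 8: (0,1)->(2,1) = 2
Tile 1: (0,2)->(0,0) = 2
Tile 3: (1,0)->(0,2) = 3
Tile 7: (1,1)->(2,0) = 2
Tile 2: (2,0)->(0,1) = 3
Tile 6: (2,1)->(1,2) = 2
Tile 4: (2,2)->(1,0) = 3
Sum: 2 + 2 + 2 + 3 + 2 + 3 + 2 + 3 = 19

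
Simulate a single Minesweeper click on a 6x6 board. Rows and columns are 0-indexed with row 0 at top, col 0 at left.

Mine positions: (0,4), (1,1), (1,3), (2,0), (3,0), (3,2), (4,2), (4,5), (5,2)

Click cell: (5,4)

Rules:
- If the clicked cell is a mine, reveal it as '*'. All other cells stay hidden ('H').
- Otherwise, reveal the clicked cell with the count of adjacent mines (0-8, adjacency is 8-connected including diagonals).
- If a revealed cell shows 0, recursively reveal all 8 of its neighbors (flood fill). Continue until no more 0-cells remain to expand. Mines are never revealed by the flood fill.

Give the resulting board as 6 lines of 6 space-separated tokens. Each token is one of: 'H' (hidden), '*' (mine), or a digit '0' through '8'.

H H H H H H
H H H H H H
H H H H H H
H H H H H H
H H H H H H
H H H H 1 H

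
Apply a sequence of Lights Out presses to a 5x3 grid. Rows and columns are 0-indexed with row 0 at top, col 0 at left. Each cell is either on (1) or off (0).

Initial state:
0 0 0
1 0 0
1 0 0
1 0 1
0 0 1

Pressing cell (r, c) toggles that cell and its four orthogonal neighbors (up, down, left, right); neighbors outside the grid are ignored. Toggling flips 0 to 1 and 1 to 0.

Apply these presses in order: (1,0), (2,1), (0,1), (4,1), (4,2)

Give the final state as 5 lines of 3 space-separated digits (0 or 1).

After press 1 at (1,0):
1 0 0
0 1 0
0 0 0
1 0 1
0 0 1

After press 2 at (2,1):
1 0 0
0 0 0
1 1 1
1 1 1
0 0 1

After press 3 at (0,1):
0 1 1
0 1 0
1 1 1
1 1 1
0 0 1

After press 4 at (4,1):
0 1 1
0 1 0
1 1 1
1 0 1
1 1 0

After press 5 at (4,2):
0 1 1
0 1 0
1 1 1
1 0 0
1 0 1

Answer: 0 1 1
0 1 0
1 1 1
1 0 0
1 0 1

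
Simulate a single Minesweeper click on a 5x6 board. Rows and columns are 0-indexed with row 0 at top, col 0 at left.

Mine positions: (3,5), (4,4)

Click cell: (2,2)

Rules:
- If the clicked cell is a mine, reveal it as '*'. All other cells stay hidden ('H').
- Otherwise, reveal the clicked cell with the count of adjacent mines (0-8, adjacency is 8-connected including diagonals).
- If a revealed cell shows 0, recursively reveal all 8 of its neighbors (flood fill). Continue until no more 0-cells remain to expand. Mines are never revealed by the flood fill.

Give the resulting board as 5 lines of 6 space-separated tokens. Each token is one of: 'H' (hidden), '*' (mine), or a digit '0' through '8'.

0 0 0 0 0 0
0 0 0 0 0 0
0 0 0 0 1 1
0 0 0 1 2 H
0 0 0 1 H H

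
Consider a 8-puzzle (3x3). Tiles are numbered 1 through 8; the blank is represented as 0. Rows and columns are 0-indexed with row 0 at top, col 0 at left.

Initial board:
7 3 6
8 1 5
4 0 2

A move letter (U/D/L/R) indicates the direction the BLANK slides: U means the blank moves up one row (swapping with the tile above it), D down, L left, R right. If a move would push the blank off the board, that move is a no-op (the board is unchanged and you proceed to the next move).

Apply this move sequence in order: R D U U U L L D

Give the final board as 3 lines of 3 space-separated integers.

Answer: 8 7 3
0 1 6
4 2 5

Derivation:
After move 1 (R):
7 3 6
8 1 5
4 2 0

After move 2 (D):
7 3 6
8 1 5
4 2 0

After move 3 (U):
7 3 6
8 1 0
4 2 5

After move 4 (U):
7 3 0
8 1 6
4 2 5

After move 5 (U):
7 3 0
8 1 6
4 2 5

After move 6 (L):
7 0 3
8 1 6
4 2 5

After move 7 (L):
0 7 3
8 1 6
4 2 5

After move 8 (D):
8 7 3
0 1 6
4 2 5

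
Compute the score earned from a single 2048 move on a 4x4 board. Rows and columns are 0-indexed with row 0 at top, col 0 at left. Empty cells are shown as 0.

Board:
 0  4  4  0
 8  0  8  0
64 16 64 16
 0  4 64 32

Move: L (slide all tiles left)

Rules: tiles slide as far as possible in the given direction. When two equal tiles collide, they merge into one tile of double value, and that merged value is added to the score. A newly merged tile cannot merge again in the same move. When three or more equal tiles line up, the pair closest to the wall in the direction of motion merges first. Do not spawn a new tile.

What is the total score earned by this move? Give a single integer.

Slide left:
row 0: [0, 4, 4, 0] -> [8, 0, 0, 0]  score +8 (running 8)
row 1: [8, 0, 8, 0] -> [16, 0, 0, 0]  score +16 (running 24)
row 2: [64, 16, 64, 16] -> [64, 16, 64, 16]  score +0 (running 24)
row 3: [0, 4, 64, 32] -> [4, 64, 32, 0]  score +0 (running 24)
Board after move:
 8  0  0  0
16  0  0  0
64 16 64 16
 4 64 32  0

Answer: 24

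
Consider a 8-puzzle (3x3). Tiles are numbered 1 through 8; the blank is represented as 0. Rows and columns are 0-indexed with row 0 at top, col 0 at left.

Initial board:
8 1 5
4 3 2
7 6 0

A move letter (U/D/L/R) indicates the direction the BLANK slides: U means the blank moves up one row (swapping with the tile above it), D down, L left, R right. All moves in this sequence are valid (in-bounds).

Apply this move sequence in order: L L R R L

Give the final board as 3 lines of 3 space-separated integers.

After move 1 (L):
8 1 5
4 3 2
7 0 6

After move 2 (L):
8 1 5
4 3 2
0 7 6

After move 3 (R):
8 1 5
4 3 2
7 0 6

After move 4 (R):
8 1 5
4 3 2
7 6 0

After move 5 (L):
8 1 5
4 3 2
7 0 6

Answer: 8 1 5
4 3 2
7 0 6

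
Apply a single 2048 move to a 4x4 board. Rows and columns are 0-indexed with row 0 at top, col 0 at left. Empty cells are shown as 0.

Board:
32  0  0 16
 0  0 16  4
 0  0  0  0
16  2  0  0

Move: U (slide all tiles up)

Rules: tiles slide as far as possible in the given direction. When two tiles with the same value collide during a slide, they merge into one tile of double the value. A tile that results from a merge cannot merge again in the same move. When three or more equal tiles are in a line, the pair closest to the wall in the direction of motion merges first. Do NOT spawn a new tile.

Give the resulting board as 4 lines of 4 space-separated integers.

Answer: 32  2 16 16
16  0  0  4
 0  0  0  0
 0  0  0  0

Derivation:
Slide up:
col 0: [32, 0, 0, 16] -> [32, 16, 0, 0]
col 1: [0, 0, 0, 2] -> [2, 0, 0, 0]
col 2: [0, 16, 0, 0] -> [16, 0, 0, 0]
col 3: [16, 4, 0, 0] -> [16, 4, 0, 0]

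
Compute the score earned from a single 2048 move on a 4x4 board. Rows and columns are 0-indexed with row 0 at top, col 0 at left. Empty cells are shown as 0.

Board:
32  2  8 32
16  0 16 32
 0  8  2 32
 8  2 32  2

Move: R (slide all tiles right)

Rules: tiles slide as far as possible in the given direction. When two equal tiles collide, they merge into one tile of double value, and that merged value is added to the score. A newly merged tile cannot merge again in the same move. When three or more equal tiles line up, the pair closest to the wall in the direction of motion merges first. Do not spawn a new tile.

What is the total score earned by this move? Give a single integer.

Slide right:
row 0: [32, 2, 8, 32] -> [32, 2, 8, 32]  score +0 (running 0)
row 1: [16, 0, 16, 32] -> [0, 0, 32, 32]  score +32 (running 32)
row 2: [0, 8, 2, 32] -> [0, 8, 2, 32]  score +0 (running 32)
row 3: [8, 2, 32, 2] -> [8, 2, 32, 2]  score +0 (running 32)
Board after move:
32  2  8 32
 0  0 32 32
 0  8  2 32
 8  2 32  2

Answer: 32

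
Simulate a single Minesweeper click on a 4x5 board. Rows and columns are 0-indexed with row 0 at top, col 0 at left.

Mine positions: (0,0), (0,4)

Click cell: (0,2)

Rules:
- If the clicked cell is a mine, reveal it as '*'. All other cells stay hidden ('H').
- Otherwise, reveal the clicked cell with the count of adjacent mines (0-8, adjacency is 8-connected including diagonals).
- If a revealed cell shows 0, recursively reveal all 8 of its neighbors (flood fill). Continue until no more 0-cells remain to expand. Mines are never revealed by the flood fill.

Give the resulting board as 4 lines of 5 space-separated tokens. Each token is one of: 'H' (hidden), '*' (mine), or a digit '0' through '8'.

H 1 0 1 H
1 1 0 1 1
0 0 0 0 0
0 0 0 0 0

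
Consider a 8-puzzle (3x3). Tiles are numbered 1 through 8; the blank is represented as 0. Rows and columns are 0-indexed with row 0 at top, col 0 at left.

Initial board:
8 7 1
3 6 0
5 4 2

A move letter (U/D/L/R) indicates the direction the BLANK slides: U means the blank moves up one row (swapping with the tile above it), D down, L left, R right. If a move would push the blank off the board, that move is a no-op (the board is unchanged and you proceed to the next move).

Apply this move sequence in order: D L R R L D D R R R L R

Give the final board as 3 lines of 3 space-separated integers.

Answer: 8 7 1
3 6 2
5 4 0

Derivation:
After move 1 (D):
8 7 1
3 6 2
5 4 0

After move 2 (L):
8 7 1
3 6 2
5 0 4

After move 3 (R):
8 7 1
3 6 2
5 4 0

After move 4 (R):
8 7 1
3 6 2
5 4 0

After move 5 (L):
8 7 1
3 6 2
5 0 4

After move 6 (D):
8 7 1
3 6 2
5 0 4

After move 7 (D):
8 7 1
3 6 2
5 0 4

After move 8 (R):
8 7 1
3 6 2
5 4 0

After move 9 (R):
8 7 1
3 6 2
5 4 0

After move 10 (R):
8 7 1
3 6 2
5 4 0

After move 11 (L):
8 7 1
3 6 2
5 0 4

After move 12 (R):
8 7 1
3 6 2
5 4 0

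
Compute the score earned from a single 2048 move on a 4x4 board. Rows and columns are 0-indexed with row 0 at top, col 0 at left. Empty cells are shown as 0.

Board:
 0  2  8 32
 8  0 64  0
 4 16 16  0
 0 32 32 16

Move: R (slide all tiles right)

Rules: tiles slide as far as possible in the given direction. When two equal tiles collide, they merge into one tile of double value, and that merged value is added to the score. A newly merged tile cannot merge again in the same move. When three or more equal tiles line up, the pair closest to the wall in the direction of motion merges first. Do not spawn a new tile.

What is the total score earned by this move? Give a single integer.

Answer: 96

Derivation:
Slide right:
row 0: [0, 2, 8, 32] -> [0, 2, 8, 32]  score +0 (running 0)
row 1: [8, 0, 64, 0] -> [0, 0, 8, 64]  score +0 (running 0)
row 2: [4, 16, 16, 0] -> [0, 0, 4, 32]  score +32 (running 32)
row 3: [0, 32, 32, 16] -> [0, 0, 64, 16]  score +64 (running 96)
Board after move:
 0  2  8 32
 0  0  8 64
 0  0  4 32
 0  0 64 16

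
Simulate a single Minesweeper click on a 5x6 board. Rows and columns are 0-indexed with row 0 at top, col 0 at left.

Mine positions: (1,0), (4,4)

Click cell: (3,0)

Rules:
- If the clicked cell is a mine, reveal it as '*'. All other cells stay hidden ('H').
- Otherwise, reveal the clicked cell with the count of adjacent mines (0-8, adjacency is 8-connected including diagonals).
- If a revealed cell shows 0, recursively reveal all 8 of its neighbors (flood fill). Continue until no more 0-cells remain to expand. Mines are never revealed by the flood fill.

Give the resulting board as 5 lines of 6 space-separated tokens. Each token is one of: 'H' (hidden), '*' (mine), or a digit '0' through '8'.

H 1 0 0 0 0
H 1 0 0 0 0
1 1 0 0 0 0
0 0 0 1 1 1
0 0 0 1 H H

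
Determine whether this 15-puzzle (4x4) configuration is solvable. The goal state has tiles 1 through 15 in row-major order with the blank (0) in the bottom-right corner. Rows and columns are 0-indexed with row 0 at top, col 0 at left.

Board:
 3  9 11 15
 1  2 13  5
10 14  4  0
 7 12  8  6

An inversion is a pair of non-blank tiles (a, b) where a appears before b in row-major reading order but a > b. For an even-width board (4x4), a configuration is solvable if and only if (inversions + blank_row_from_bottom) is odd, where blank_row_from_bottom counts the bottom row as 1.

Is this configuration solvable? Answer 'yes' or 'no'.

Answer: yes

Derivation:
Inversions: 49
Blank is in row 2 (0-indexed from top), which is row 2 counting from the bottom (bottom = 1).
49 + 2 = 51, which is odd, so the puzzle is solvable.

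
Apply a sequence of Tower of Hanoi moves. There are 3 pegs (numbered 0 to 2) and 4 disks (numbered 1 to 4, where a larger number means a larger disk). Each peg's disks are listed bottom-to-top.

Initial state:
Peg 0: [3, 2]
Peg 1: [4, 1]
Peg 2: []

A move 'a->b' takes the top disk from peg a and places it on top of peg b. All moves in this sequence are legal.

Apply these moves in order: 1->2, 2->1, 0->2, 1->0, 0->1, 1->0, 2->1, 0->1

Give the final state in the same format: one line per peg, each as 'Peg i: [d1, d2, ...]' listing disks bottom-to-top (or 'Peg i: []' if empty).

Answer: Peg 0: [3]
Peg 1: [4, 2, 1]
Peg 2: []

Derivation:
After move 1 (1->2):
Peg 0: [3, 2]
Peg 1: [4]
Peg 2: [1]

After move 2 (2->1):
Peg 0: [3, 2]
Peg 1: [4, 1]
Peg 2: []

After move 3 (0->2):
Peg 0: [3]
Peg 1: [4, 1]
Peg 2: [2]

After move 4 (1->0):
Peg 0: [3, 1]
Peg 1: [4]
Peg 2: [2]

After move 5 (0->1):
Peg 0: [3]
Peg 1: [4, 1]
Peg 2: [2]

After move 6 (1->0):
Peg 0: [3, 1]
Peg 1: [4]
Peg 2: [2]

After move 7 (2->1):
Peg 0: [3, 1]
Peg 1: [4, 2]
Peg 2: []

After move 8 (0->1):
Peg 0: [3]
Peg 1: [4, 2, 1]
Peg 2: []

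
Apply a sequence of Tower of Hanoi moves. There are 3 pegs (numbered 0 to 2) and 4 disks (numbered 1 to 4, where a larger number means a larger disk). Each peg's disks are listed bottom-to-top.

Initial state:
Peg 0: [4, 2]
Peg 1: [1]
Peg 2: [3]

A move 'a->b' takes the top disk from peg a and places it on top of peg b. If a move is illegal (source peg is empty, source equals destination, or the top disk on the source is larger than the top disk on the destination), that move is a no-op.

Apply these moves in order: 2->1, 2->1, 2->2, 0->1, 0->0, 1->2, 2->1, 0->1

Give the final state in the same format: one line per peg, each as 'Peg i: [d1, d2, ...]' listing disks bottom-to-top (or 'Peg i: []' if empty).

After move 1 (2->1):
Peg 0: [4, 2]
Peg 1: [1]
Peg 2: [3]

After move 2 (2->1):
Peg 0: [4, 2]
Peg 1: [1]
Peg 2: [3]

After move 3 (2->2):
Peg 0: [4, 2]
Peg 1: [1]
Peg 2: [3]

After move 4 (0->1):
Peg 0: [4, 2]
Peg 1: [1]
Peg 2: [3]

After move 5 (0->0):
Peg 0: [4, 2]
Peg 1: [1]
Peg 2: [3]

After move 6 (1->2):
Peg 0: [4, 2]
Peg 1: []
Peg 2: [3, 1]

After move 7 (2->1):
Peg 0: [4, 2]
Peg 1: [1]
Peg 2: [3]

After move 8 (0->1):
Peg 0: [4, 2]
Peg 1: [1]
Peg 2: [3]

Answer: Peg 0: [4, 2]
Peg 1: [1]
Peg 2: [3]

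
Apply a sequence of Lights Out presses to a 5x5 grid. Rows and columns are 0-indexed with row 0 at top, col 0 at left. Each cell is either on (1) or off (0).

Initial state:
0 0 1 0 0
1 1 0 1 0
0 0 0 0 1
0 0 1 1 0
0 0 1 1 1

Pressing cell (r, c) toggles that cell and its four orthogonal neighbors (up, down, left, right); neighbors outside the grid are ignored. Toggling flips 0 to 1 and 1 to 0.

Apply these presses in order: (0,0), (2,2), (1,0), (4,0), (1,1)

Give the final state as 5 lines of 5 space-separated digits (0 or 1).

After press 1 at (0,0):
1 1 1 0 0
0 1 0 1 0
0 0 0 0 1
0 0 1 1 0
0 0 1 1 1

After press 2 at (2,2):
1 1 1 0 0
0 1 1 1 0
0 1 1 1 1
0 0 0 1 0
0 0 1 1 1

After press 3 at (1,0):
0 1 1 0 0
1 0 1 1 0
1 1 1 1 1
0 0 0 1 0
0 0 1 1 1

After press 4 at (4,0):
0 1 1 0 0
1 0 1 1 0
1 1 1 1 1
1 0 0 1 0
1 1 1 1 1

After press 5 at (1,1):
0 0 1 0 0
0 1 0 1 0
1 0 1 1 1
1 0 0 1 0
1 1 1 1 1

Answer: 0 0 1 0 0
0 1 0 1 0
1 0 1 1 1
1 0 0 1 0
1 1 1 1 1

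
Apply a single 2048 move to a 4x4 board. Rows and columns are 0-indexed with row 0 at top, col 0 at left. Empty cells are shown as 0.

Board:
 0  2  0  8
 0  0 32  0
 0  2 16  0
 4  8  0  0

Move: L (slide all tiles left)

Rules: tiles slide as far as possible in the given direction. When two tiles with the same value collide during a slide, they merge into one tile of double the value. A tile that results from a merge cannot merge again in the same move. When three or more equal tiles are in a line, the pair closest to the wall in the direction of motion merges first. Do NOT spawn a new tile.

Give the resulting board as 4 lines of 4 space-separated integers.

Slide left:
row 0: [0, 2, 0, 8] -> [2, 8, 0, 0]
row 1: [0, 0, 32, 0] -> [32, 0, 0, 0]
row 2: [0, 2, 16, 0] -> [2, 16, 0, 0]
row 3: [4, 8, 0, 0] -> [4, 8, 0, 0]

Answer:  2  8  0  0
32  0  0  0
 2 16  0  0
 4  8  0  0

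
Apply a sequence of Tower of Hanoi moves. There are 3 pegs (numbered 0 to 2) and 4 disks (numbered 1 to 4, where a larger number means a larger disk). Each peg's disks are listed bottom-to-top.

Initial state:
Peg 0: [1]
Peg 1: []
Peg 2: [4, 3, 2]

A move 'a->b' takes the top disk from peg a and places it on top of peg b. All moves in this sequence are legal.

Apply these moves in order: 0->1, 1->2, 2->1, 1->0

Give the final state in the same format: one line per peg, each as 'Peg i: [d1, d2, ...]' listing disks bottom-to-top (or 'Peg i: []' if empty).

After move 1 (0->1):
Peg 0: []
Peg 1: [1]
Peg 2: [4, 3, 2]

After move 2 (1->2):
Peg 0: []
Peg 1: []
Peg 2: [4, 3, 2, 1]

After move 3 (2->1):
Peg 0: []
Peg 1: [1]
Peg 2: [4, 3, 2]

After move 4 (1->0):
Peg 0: [1]
Peg 1: []
Peg 2: [4, 3, 2]

Answer: Peg 0: [1]
Peg 1: []
Peg 2: [4, 3, 2]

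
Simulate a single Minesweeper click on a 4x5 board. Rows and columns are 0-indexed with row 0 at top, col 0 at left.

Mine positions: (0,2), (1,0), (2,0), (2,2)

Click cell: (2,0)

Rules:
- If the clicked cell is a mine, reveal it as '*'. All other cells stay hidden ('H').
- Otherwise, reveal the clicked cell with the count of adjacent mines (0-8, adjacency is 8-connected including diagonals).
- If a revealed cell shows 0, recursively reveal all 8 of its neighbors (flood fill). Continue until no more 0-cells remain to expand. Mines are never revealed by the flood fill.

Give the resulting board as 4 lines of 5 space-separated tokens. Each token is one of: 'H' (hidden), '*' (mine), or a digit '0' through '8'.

H H H H H
H H H H H
* H H H H
H H H H H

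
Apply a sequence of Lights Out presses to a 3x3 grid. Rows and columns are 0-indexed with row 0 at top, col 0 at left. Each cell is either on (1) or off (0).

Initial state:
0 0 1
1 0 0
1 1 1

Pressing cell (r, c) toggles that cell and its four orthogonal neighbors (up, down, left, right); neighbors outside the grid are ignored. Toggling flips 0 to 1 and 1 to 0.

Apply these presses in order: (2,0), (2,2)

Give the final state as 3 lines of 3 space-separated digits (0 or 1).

Answer: 0 0 1
0 0 1
0 1 0

Derivation:
After press 1 at (2,0):
0 0 1
0 0 0
0 0 1

After press 2 at (2,2):
0 0 1
0 0 1
0 1 0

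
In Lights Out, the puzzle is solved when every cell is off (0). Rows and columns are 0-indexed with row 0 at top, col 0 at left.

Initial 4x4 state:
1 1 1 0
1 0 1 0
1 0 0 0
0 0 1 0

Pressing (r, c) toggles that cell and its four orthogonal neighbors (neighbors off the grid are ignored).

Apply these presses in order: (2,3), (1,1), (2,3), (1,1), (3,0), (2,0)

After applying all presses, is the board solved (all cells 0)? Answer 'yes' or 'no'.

Answer: no

Derivation:
After press 1 at (2,3):
1 1 1 0
1 0 1 1
1 0 1 1
0 0 1 1

After press 2 at (1,1):
1 0 1 0
0 1 0 1
1 1 1 1
0 0 1 1

After press 3 at (2,3):
1 0 1 0
0 1 0 0
1 1 0 0
0 0 1 0

After press 4 at (1,1):
1 1 1 0
1 0 1 0
1 0 0 0
0 0 1 0

After press 5 at (3,0):
1 1 1 0
1 0 1 0
0 0 0 0
1 1 1 0

After press 6 at (2,0):
1 1 1 0
0 0 1 0
1 1 0 0
0 1 1 0

Lights still on: 8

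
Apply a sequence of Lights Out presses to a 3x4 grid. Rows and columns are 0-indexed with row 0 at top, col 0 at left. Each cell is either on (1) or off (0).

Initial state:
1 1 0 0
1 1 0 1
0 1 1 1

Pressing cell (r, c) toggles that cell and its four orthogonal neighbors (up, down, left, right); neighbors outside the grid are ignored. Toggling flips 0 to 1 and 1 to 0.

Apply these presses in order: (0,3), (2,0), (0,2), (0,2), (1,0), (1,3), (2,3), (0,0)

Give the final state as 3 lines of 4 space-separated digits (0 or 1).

After press 1 at (0,3):
1 1 1 1
1 1 0 0
0 1 1 1

After press 2 at (2,0):
1 1 1 1
0 1 0 0
1 0 1 1

After press 3 at (0,2):
1 0 0 0
0 1 1 0
1 0 1 1

After press 4 at (0,2):
1 1 1 1
0 1 0 0
1 0 1 1

After press 5 at (1,0):
0 1 1 1
1 0 0 0
0 0 1 1

After press 6 at (1,3):
0 1 1 0
1 0 1 1
0 0 1 0

After press 7 at (2,3):
0 1 1 0
1 0 1 0
0 0 0 1

After press 8 at (0,0):
1 0 1 0
0 0 1 0
0 0 0 1

Answer: 1 0 1 0
0 0 1 0
0 0 0 1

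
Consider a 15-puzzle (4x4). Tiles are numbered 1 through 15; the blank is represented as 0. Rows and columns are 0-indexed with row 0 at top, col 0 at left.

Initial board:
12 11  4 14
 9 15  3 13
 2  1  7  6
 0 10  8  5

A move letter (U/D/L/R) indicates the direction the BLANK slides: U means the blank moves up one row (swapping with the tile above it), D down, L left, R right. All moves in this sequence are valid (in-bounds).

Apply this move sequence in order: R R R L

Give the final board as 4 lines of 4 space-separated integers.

After move 1 (R):
12 11  4 14
 9 15  3 13
 2  1  7  6
10  0  8  5

After move 2 (R):
12 11  4 14
 9 15  3 13
 2  1  7  6
10  8  0  5

After move 3 (R):
12 11  4 14
 9 15  3 13
 2  1  7  6
10  8  5  0

After move 4 (L):
12 11  4 14
 9 15  3 13
 2  1  7  6
10  8  0  5

Answer: 12 11  4 14
 9 15  3 13
 2  1  7  6
10  8  0  5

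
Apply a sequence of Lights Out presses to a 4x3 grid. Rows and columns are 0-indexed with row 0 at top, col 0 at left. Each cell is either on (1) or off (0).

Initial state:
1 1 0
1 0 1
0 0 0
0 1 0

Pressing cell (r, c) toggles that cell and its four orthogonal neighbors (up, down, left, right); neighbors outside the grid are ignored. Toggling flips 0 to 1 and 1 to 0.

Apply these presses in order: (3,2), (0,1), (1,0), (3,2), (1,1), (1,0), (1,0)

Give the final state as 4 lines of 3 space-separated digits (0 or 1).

After press 1 at (3,2):
1 1 0
1 0 1
0 0 1
0 0 1

After press 2 at (0,1):
0 0 1
1 1 1
0 0 1
0 0 1

After press 3 at (1,0):
1 0 1
0 0 1
1 0 1
0 0 1

After press 4 at (3,2):
1 0 1
0 0 1
1 0 0
0 1 0

After press 5 at (1,1):
1 1 1
1 1 0
1 1 0
0 1 0

After press 6 at (1,0):
0 1 1
0 0 0
0 1 0
0 1 0

After press 7 at (1,0):
1 1 1
1 1 0
1 1 0
0 1 0

Answer: 1 1 1
1 1 0
1 1 0
0 1 0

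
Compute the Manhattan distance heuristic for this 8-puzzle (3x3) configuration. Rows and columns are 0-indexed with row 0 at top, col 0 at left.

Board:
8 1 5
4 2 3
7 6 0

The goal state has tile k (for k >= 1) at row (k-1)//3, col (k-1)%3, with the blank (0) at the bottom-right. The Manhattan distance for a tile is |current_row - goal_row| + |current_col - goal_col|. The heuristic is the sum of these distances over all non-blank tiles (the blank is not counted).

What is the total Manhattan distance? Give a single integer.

Answer: 10

Derivation:
Tile 8: (0,0)->(2,1) = 3
Tile 1: (0,1)->(0,0) = 1
Tile 5: (0,2)->(1,1) = 2
Tile 4: (1,0)->(1,0) = 0
Tile 2: (1,1)->(0,1) = 1
Tile 3: (1,2)->(0,2) = 1
Tile 7: (2,0)->(2,0) = 0
Tile 6: (2,1)->(1,2) = 2
Sum: 3 + 1 + 2 + 0 + 1 + 1 + 0 + 2 = 10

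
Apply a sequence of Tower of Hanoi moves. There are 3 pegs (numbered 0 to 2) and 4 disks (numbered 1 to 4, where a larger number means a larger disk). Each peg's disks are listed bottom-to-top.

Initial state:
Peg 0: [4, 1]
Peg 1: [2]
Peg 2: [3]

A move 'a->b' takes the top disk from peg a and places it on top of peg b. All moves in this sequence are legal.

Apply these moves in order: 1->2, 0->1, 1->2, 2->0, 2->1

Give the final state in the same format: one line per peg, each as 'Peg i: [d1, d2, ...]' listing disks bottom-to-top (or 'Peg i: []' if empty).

Answer: Peg 0: [4, 1]
Peg 1: [2]
Peg 2: [3]

Derivation:
After move 1 (1->2):
Peg 0: [4, 1]
Peg 1: []
Peg 2: [3, 2]

After move 2 (0->1):
Peg 0: [4]
Peg 1: [1]
Peg 2: [3, 2]

After move 3 (1->2):
Peg 0: [4]
Peg 1: []
Peg 2: [3, 2, 1]

After move 4 (2->0):
Peg 0: [4, 1]
Peg 1: []
Peg 2: [3, 2]

After move 5 (2->1):
Peg 0: [4, 1]
Peg 1: [2]
Peg 2: [3]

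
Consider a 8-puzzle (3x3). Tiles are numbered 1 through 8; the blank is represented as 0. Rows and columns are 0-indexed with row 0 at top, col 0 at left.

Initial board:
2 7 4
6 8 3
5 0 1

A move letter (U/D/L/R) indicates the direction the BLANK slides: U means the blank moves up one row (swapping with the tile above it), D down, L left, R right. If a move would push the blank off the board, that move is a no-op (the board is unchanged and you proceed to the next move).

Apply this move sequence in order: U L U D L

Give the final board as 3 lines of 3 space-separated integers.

After move 1 (U):
2 7 4
6 0 3
5 8 1

After move 2 (L):
2 7 4
0 6 3
5 8 1

After move 3 (U):
0 7 4
2 6 3
5 8 1

After move 4 (D):
2 7 4
0 6 3
5 8 1

After move 5 (L):
2 7 4
0 6 3
5 8 1

Answer: 2 7 4
0 6 3
5 8 1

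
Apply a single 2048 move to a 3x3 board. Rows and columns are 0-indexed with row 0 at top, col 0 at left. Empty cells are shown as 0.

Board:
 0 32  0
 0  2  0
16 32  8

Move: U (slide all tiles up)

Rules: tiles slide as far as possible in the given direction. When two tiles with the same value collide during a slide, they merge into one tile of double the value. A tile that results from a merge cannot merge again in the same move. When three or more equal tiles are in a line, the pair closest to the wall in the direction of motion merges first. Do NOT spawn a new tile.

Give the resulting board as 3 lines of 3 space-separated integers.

Answer: 16 32  8
 0  2  0
 0 32  0

Derivation:
Slide up:
col 0: [0, 0, 16] -> [16, 0, 0]
col 1: [32, 2, 32] -> [32, 2, 32]
col 2: [0, 0, 8] -> [8, 0, 0]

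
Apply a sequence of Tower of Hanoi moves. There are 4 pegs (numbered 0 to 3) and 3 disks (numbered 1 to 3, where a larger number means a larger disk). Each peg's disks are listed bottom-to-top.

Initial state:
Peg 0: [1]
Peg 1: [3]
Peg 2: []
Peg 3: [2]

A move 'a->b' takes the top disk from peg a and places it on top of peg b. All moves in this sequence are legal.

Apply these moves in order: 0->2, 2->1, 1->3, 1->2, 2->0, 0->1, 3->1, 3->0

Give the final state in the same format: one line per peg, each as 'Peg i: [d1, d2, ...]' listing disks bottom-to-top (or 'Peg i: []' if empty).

After move 1 (0->2):
Peg 0: []
Peg 1: [3]
Peg 2: [1]
Peg 3: [2]

After move 2 (2->1):
Peg 0: []
Peg 1: [3, 1]
Peg 2: []
Peg 3: [2]

After move 3 (1->3):
Peg 0: []
Peg 1: [3]
Peg 2: []
Peg 3: [2, 1]

After move 4 (1->2):
Peg 0: []
Peg 1: []
Peg 2: [3]
Peg 3: [2, 1]

After move 5 (2->0):
Peg 0: [3]
Peg 1: []
Peg 2: []
Peg 3: [2, 1]

After move 6 (0->1):
Peg 0: []
Peg 1: [3]
Peg 2: []
Peg 3: [2, 1]

After move 7 (3->1):
Peg 0: []
Peg 1: [3, 1]
Peg 2: []
Peg 3: [2]

After move 8 (3->0):
Peg 0: [2]
Peg 1: [3, 1]
Peg 2: []
Peg 3: []

Answer: Peg 0: [2]
Peg 1: [3, 1]
Peg 2: []
Peg 3: []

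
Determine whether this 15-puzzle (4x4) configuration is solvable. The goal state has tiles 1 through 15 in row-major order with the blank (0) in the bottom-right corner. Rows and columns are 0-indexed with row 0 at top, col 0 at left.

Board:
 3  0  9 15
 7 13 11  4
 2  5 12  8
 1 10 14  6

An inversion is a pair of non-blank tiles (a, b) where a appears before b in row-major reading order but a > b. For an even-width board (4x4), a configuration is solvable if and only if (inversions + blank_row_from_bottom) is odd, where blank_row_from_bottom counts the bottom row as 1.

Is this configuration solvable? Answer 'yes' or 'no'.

Answer: no

Derivation:
Inversions: 54
Blank is in row 0 (0-indexed from top), which is row 4 counting from the bottom (bottom = 1).
54 + 4 = 58, which is even, so the puzzle is not solvable.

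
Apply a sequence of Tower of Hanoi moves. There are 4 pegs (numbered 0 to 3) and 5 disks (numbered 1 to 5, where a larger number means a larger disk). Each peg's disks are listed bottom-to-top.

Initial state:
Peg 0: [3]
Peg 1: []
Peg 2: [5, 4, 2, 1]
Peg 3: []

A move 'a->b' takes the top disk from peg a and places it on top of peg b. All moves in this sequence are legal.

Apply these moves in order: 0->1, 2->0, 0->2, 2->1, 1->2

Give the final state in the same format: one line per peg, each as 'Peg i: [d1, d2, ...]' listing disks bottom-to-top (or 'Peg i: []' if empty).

Answer: Peg 0: []
Peg 1: [3]
Peg 2: [5, 4, 2, 1]
Peg 3: []

Derivation:
After move 1 (0->1):
Peg 0: []
Peg 1: [3]
Peg 2: [5, 4, 2, 1]
Peg 3: []

After move 2 (2->0):
Peg 0: [1]
Peg 1: [3]
Peg 2: [5, 4, 2]
Peg 3: []

After move 3 (0->2):
Peg 0: []
Peg 1: [3]
Peg 2: [5, 4, 2, 1]
Peg 3: []

After move 4 (2->1):
Peg 0: []
Peg 1: [3, 1]
Peg 2: [5, 4, 2]
Peg 3: []

After move 5 (1->2):
Peg 0: []
Peg 1: [3]
Peg 2: [5, 4, 2, 1]
Peg 3: []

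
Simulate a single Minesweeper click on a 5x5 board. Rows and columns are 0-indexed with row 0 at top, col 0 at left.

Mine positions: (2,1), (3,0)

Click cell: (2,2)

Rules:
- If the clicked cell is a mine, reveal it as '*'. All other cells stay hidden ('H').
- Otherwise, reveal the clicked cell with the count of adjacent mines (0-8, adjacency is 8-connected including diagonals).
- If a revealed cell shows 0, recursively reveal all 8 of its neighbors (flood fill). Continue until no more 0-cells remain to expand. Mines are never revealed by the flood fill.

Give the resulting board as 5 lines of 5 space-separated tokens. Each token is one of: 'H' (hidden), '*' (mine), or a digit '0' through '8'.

H H H H H
H H H H H
H H 1 H H
H H H H H
H H H H H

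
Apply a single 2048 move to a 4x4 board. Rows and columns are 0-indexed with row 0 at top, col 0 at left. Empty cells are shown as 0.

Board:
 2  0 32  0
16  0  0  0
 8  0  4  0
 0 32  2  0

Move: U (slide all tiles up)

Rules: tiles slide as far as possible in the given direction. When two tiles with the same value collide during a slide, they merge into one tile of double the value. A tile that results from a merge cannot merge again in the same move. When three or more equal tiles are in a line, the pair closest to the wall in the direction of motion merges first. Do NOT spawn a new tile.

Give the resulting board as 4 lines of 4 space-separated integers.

Slide up:
col 0: [2, 16, 8, 0] -> [2, 16, 8, 0]
col 1: [0, 0, 0, 32] -> [32, 0, 0, 0]
col 2: [32, 0, 4, 2] -> [32, 4, 2, 0]
col 3: [0, 0, 0, 0] -> [0, 0, 0, 0]

Answer:  2 32 32  0
16  0  4  0
 8  0  2  0
 0  0  0  0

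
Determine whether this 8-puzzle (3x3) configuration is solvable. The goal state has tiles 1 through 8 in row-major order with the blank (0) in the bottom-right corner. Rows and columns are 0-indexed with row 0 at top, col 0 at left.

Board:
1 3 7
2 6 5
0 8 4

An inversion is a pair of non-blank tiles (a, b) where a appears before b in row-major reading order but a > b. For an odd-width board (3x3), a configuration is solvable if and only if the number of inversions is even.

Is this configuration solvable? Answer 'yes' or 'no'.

Inversions (pairs i<j in row-major order where tile[i] > tile[j] > 0): 9
9 is odd, so the puzzle is not solvable.

Answer: no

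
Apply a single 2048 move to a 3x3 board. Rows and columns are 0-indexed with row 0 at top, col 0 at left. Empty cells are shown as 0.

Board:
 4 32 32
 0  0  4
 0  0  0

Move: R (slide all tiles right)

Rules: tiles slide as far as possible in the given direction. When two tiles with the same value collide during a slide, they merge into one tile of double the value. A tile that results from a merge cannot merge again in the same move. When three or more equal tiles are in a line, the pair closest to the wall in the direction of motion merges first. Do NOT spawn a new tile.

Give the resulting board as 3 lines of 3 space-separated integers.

Slide right:
row 0: [4, 32, 32] -> [0, 4, 64]
row 1: [0, 0, 4] -> [0, 0, 4]
row 2: [0, 0, 0] -> [0, 0, 0]

Answer:  0  4 64
 0  0  4
 0  0  0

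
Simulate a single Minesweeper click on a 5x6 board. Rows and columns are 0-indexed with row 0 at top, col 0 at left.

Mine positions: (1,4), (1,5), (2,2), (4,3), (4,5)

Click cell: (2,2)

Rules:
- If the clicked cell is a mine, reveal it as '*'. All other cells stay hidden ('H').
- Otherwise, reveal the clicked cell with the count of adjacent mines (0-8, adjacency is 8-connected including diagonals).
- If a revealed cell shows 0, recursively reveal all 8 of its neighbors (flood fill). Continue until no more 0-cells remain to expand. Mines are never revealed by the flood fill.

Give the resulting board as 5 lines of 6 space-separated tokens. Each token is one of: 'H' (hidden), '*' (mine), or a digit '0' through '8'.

H H H H H H
H H H H H H
H H * H H H
H H H H H H
H H H H H H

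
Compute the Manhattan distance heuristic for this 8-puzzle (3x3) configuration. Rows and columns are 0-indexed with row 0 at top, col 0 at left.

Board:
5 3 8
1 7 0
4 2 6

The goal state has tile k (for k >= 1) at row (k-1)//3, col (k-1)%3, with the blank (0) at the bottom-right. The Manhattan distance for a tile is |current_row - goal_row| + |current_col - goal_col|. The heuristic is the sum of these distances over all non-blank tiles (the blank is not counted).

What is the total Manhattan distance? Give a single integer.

Answer: 13

Derivation:
Tile 5: at (0,0), goal (1,1), distance |0-1|+|0-1| = 2
Tile 3: at (0,1), goal (0,2), distance |0-0|+|1-2| = 1
Tile 8: at (0,2), goal (2,1), distance |0-2|+|2-1| = 3
Tile 1: at (1,0), goal (0,0), distance |1-0|+|0-0| = 1
Tile 7: at (1,1), goal (2,0), distance |1-2|+|1-0| = 2
Tile 4: at (2,0), goal (1,0), distance |2-1|+|0-0| = 1
Tile 2: at (2,1), goal (0,1), distance |2-0|+|1-1| = 2
Tile 6: at (2,2), goal (1,2), distance |2-1|+|2-2| = 1
Sum: 2 + 1 + 3 + 1 + 2 + 1 + 2 + 1 = 13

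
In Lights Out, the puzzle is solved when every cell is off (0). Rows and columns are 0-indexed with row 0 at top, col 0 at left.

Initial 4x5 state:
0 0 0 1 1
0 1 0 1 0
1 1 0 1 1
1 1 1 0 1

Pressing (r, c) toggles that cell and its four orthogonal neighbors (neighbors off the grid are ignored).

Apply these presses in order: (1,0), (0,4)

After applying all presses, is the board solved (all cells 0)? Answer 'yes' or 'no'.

After press 1 at (1,0):
1 0 0 1 1
1 0 0 1 0
0 1 0 1 1
1 1 1 0 1

After press 2 at (0,4):
1 0 0 0 0
1 0 0 1 1
0 1 0 1 1
1 1 1 0 1

Lights still on: 11

Answer: no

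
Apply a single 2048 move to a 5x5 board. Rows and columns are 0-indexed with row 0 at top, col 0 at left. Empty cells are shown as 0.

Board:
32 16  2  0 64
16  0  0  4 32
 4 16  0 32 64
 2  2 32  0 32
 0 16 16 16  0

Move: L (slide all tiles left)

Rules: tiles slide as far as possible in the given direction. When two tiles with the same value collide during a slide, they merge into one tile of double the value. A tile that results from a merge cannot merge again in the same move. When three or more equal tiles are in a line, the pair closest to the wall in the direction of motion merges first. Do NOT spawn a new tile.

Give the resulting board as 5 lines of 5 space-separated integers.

Answer: 32 16  2 64  0
16  4 32  0  0
 4 16 32 64  0
 4 64  0  0  0
32 16  0  0  0

Derivation:
Slide left:
row 0: [32, 16, 2, 0, 64] -> [32, 16, 2, 64, 0]
row 1: [16, 0, 0, 4, 32] -> [16, 4, 32, 0, 0]
row 2: [4, 16, 0, 32, 64] -> [4, 16, 32, 64, 0]
row 3: [2, 2, 32, 0, 32] -> [4, 64, 0, 0, 0]
row 4: [0, 16, 16, 16, 0] -> [32, 16, 0, 0, 0]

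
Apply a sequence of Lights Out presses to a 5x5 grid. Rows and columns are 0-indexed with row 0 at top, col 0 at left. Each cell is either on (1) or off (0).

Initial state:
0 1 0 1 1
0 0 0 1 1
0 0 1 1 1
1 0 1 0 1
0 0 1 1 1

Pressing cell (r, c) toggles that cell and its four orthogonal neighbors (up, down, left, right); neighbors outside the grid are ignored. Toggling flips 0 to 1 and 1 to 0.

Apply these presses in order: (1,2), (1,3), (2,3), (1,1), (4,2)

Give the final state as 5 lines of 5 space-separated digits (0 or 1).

After press 1 at (1,2):
0 1 1 1 1
0 1 1 0 1
0 0 0 1 1
1 0 1 0 1
0 0 1 1 1

After press 2 at (1,3):
0 1 1 0 1
0 1 0 1 0
0 0 0 0 1
1 0 1 0 1
0 0 1 1 1

After press 3 at (2,3):
0 1 1 0 1
0 1 0 0 0
0 0 1 1 0
1 0 1 1 1
0 0 1 1 1

After press 4 at (1,1):
0 0 1 0 1
1 0 1 0 0
0 1 1 1 0
1 0 1 1 1
0 0 1 1 1

After press 5 at (4,2):
0 0 1 0 1
1 0 1 0 0
0 1 1 1 0
1 0 0 1 1
0 1 0 0 1

Answer: 0 0 1 0 1
1 0 1 0 0
0 1 1 1 0
1 0 0 1 1
0 1 0 0 1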